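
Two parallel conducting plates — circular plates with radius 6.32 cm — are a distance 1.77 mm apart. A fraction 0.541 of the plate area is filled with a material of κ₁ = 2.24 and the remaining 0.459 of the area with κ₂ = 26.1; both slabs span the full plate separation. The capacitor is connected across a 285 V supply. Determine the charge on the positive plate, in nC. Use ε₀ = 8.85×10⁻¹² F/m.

A = π(6.32 cm)² = 1.25×10⁻² m².
Side-by-side slabs ⇒ two capacitors in parallel, each spanning the full gap.
C₁ = κ₁ε₀A₁/d = 2.24 × 8.85×10⁻¹² × 6.79×10⁻³ / 1.77×10⁻³ = 7.60×10⁻¹¹ F.
C₂ = κ₂ε₀A₂/d = 26.1 × 8.85×10⁻¹² × 5.76×10⁻³ / 1.77×10⁻³ = 7.52×10⁻¹⁰ F.
C = C₁ + C₂ = 8.28×10⁻¹⁰ F.
Q = CV = 8.28×10⁻¹⁰ × 285 = 2.36×10⁻⁷ C.

Q ≈ 236 nC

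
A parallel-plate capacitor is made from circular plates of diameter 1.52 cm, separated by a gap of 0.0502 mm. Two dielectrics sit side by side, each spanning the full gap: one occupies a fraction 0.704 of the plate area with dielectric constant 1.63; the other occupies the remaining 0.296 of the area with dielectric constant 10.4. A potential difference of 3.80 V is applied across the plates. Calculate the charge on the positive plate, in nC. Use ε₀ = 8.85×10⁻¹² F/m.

Q ≈ 0.514 nC

A = π(1.52/2 cm)² = 1.81×10⁻⁴ m².
Side-by-side slabs ⇒ two capacitors in parallel, each spanning the full gap.
C₁ = κ₁ε₀A₁/d = 1.63 × 8.85×10⁻¹² × 1.28×10⁻⁴ / 5.02×10⁻⁵ = 3.67×10⁻¹¹ F.
C₂ = κ₂ε₀A₂/d = 10.4 × 8.85×10⁻¹² × 5.37×10⁻⁵ / 5.02×10⁻⁵ = 9.85×10⁻¹¹ F.
C = C₁ + C₂ = 1.35×10⁻¹⁰ F.
Q = CV = 1.35×10⁻¹⁰ × 3.80 = 5.14×10⁻¹⁰ C.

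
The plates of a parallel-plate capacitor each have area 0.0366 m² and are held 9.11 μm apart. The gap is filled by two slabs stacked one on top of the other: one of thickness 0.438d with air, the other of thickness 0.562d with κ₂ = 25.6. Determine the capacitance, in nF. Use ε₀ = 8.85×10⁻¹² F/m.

Stacked slabs ⇒ two capacitors in series, each with the full plate area.
C₁ = κ₁ε₀A/d₁ = 1.00 × 8.85×10⁻¹² × 3.66×10⁻² / 3.99×10⁻⁶ = 8.12×10⁻⁸ F.
C₂ = κ₂ε₀A/d₂ = 25.6 × 8.85×10⁻¹² × 3.66×10⁻² / 5.12×10⁻⁶ = 1.62×10⁻⁶ F.
C = (1/C₁ + 1/C₂)⁻¹ = 7.73×10⁻⁸ F.

77.3 nF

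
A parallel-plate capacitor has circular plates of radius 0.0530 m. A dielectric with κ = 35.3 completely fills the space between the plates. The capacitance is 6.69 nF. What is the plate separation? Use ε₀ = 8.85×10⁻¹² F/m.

d ≈ 412 μm

A = π(0.0530 m)² = 8.82×10⁻³ m².
d = κε₀A/C = 35.3 × 8.85×10⁻¹² × 8.82×10⁻³ / 6.69×10⁻⁹ = 4.12×10⁻⁴ m.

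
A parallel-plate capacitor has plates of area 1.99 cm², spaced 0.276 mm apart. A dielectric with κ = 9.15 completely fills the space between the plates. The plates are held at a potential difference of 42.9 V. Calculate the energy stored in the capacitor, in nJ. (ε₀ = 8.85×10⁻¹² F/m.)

U ≈ 53.7 nJ

A = 1.99 cm² = 1.99×10⁻⁴ m².
C = κε₀A/d = 9.15 × 8.85×10⁻¹² × 1.99×10⁻⁴ / 2.76×10⁻⁴ = 5.84×10⁻¹¹ F.
U = ½CV² = ½ × 5.84×10⁻¹¹ × (42.9)² = 5.37×10⁻⁸ J.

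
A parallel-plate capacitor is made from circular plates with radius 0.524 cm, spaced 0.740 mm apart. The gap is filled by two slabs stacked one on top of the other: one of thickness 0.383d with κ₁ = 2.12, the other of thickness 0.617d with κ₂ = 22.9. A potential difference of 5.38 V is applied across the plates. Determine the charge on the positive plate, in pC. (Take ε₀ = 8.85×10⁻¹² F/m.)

A = π(0.524 cm)² = 8.63×10⁻⁵ m².
Stacked slabs ⇒ two capacitors in series, each with the full plate area.
C₁ = κ₁ε₀A/d₁ = 2.12 × 8.85×10⁻¹² × 8.63×10⁻⁵ / 2.83×10⁻⁴ = 5.71×10⁻¹² F.
C₂ = κ₂ε₀A/d₂ = 22.9 × 8.85×10⁻¹² × 8.63×10⁻⁵ / 4.57×10⁻⁴ = 3.83×10⁻¹¹ F.
C = (1/C₁ + 1/C₂)⁻¹ = 4.97×10⁻¹² F.
Q = CV = 4.97×10⁻¹² × 5.38 = 2.67×10⁻¹¹ C.

Q ≈ 26.7 pC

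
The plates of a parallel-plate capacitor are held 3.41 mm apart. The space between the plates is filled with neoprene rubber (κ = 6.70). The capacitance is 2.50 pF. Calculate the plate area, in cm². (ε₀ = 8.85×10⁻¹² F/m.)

A ≈ 1.44 cm²

A = Cd/(κε₀) = 2.50×10⁻¹² × 3.41×10⁻³ / (6.70 × 8.85×10⁻¹²) = 1.44×10⁻⁴ m².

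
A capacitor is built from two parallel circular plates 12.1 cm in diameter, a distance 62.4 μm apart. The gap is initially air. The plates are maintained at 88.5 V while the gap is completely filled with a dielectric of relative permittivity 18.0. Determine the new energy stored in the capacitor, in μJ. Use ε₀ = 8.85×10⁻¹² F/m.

A = π(12.1/2 cm)² = 1.15×10⁻² m².
Initially C₁ = ε₀A/d = 8.85×10⁻¹² × 1.15×10⁻² / 6.24×10⁻⁵ = 1.63×10⁻⁹ F.
U₁ = 6.39×10⁻⁶ J.
Battery connected ⇒ V is held fixed. C₂ = 18.0 C₁ and U = ½CV², so U₂/U₁ = C₂/C₁ = 18.0.
U₂ = 18.0 × 6.39×10⁻⁶ = 1.15×10⁻⁴ J.

115 μJ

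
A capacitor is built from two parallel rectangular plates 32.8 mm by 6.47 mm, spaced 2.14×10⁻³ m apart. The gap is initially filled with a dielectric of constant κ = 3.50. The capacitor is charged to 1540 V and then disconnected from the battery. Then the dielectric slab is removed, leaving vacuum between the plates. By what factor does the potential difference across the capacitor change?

Isolated ⇒ Q is held fixed.
C₂ = 0.286 C₁ and V = Q/C, so V₂/V₁ = C₁/C₂ = 3.50.

3.50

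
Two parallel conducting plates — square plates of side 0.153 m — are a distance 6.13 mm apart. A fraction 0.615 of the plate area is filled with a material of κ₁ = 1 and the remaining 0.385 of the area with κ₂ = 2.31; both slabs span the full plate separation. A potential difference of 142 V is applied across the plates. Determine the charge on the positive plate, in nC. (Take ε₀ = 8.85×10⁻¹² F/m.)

Q ≈ 7.22 nC

A = (0.153 m)² = 2.34×10⁻² m².
Side-by-side slabs ⇒ two capacitors in parallel, each spanning the full gap.
C₁ = κ₁ε₀A₁/d = 1.00 × 8.85×10⁻¹² × 1.44×10⁻² / 6.13×10⁻³ = 2.08×10⁻¹¹ F.
C₂ = κ₂ε₀A₂/d = 2.31 × 8.85×10⁻¹² × 9.01×10⁻³ / 6.13×10⁻³ = 3.01×10⁻¹¹ F.
C = C₁ + C₂ = 5.08×10⁻¹¹ F.
Q = CV = 5.08×10⁻¹¹ × 142 = 7.22×10⁻⁹ C.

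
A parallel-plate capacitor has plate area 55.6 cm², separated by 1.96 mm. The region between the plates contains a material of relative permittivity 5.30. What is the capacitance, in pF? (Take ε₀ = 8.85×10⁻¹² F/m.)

133 pF

A = 55.6 cm² = 5.56×10⁻³ m².
C = κε₀A/d = 5.30 × 8.85×10⁻¹² × 5.56×10⁻³ / 1.96×10⁻³ = 1.33×10⁻¹⁰ F.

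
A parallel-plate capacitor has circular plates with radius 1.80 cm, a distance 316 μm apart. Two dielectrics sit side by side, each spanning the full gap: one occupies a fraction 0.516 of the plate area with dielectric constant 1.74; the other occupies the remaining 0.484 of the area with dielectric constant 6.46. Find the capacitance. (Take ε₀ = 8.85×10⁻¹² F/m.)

A = π(1.80 cm)² = 1.02×10⁻³ m².
Side-by-side slabs ⇒ two capacitors in parallel, each spanning the full gap.
C₁ = κ₁ε₀A₁/d = 1.74 × 8.85×10⁻¹² × 5.25×10⁻⁴ / 3.16×10⁻⁴ = 2.56×10⁻¹¹ F.
C₂ = κ₂ε₀A₂/d = 6.46 × 8.85×10⁻¹² × 4.93×10⁻⁴ / 3.16×10⁻⁴ = 8.91×10⁻¹¹ F.
C = C₁ + C₂ = 1.15×10⁻¹⁰ F.

C ≈ 115 pF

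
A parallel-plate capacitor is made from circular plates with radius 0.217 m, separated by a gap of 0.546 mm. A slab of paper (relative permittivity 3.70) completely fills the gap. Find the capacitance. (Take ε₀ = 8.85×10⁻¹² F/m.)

8.87 nF

A = π(0.217 m)² = 0.148 m².
C = κε₀A/d = 3.70 × 8.85×10⁻¹² × 0.148 / 5.46×10⁻⁴ = 8.87×10⁻⁹ F.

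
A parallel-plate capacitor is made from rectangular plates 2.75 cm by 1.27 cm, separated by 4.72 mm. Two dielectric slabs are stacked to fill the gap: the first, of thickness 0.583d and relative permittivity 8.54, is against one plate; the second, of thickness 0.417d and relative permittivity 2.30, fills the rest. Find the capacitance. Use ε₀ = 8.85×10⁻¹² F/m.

C ≈ 2.62 pF

A = 2.75 × 1.27 cm² = 3.49×10⁻⁴ m².
Stacked slabs ⇒ two capacitors in series, each with the full plate area.
C₁ = κ₁ε₀A/d₁ = 8.54 × 8.85×10⁻¹² × 3.49×10⁻⁴ / 2.75×10⁻³ = 9.59×10⁻¹² F.
C₂ = κ₂ε₀A/d₂ = 2.30 × 8.85×10⁻¹² × 3.49×10⁻⁴ / 1.97×10⁻³ = 3.61×10⁻¹² F.
C = (1/C₁ + 1/C₂)⁻¹ = 2.62×10⁻¹² F.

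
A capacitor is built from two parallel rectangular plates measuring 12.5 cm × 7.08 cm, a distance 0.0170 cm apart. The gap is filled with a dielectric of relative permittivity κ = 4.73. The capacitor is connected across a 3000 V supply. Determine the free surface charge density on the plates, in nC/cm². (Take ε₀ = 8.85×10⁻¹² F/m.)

A = 12.5 × 7.08 cm² = 8.85×10⁻³ m².
C = κε₀A/d = 4.73 × 8.85×10⁻¹² × 8.85×10⁻³ / 1.70×10⁻⁴ = 2.18×10⁻⁹ F.
σ = Q/A = CV/A = 2.18×10⁻⁹ × 3000 / 8.85×10⁻³ = 7.39×10⁻⁴ C/m².

73.9 nC/cm²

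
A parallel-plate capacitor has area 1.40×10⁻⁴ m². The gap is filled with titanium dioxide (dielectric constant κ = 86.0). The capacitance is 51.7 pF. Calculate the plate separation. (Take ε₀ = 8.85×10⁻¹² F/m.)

d = κε₀A/C = 86.0 × 8.85×10⁻¹² × 1.40×10⁻⁴ / 5.17×10⁻¹¹ = 2.06×10⁻³ m.

d ≈ 2.06 mm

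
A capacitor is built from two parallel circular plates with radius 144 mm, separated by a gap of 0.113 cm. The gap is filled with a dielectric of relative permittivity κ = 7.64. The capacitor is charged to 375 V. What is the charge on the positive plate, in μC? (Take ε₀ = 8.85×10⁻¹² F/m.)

A = π(144 mm)² = 6.51×10⁻² m².
C = κε₀A/d = 7.64 × 8.85×10⁻¹² × 6.51×10⁻² / 1.13×10⁻³ = 3.90×10⁻⁹ F.
Q = CV = 3.90×10⁻⁹ × 375 = 1.46×10⁻⁶ C.

1.46 μC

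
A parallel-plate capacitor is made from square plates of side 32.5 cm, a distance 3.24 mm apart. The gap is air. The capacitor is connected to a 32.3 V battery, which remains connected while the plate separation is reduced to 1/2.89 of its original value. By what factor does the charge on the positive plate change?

Q₂/Q₁ ≈ 2.89

Battery connected ⇒ V is held fixed.
C₂ = 2.89 C₁ and Q = CV, so Q₂/Q₁ = C₂/C₁ = 2.89.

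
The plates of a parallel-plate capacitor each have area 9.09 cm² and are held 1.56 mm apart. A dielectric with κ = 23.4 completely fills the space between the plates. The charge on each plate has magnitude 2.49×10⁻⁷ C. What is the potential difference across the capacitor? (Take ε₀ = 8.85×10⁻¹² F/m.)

2.06 kV

A = 9.09 cm² = 9.09×10⁻⁴ m².
C = κε₀A/d = 23.4 × 8.85×10⁻¹² × 9.09×10⁻⁴ / 1.56×10⁻³ = 1.21×10⁻¹⁰ F.
V = Q/C = 2.49×10⁻⁷ / 1.21×10⁻¹⁰ = 2.06×10³ V.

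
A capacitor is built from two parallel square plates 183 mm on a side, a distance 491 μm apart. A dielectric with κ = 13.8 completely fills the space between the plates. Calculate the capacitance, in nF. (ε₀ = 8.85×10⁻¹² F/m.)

C ≈ 8.33 nF

A = (183 mm)² = 3.35×10⁻² m².
C = κε₀A/d = 13.8 × 8.85×10⁻¹² × 3.35×10⁻² / 4.91×10⁻⁴ = 8.33×10⁻⁹ F.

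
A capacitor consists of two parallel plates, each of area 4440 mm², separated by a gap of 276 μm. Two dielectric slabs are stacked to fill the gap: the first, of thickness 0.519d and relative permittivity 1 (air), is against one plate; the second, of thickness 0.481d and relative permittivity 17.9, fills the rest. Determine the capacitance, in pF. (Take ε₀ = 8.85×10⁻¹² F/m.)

A = 4440 mm² = 4.44×10⁻³ m².
Stacked slabs ⇒ two capacitors in series, each with the full plate area.
C₁ = κ₁ε₀A/d₁ = 1.00 × 8.85×10⁻¹² × 4.44×10⁻³ / 1.43×10⁻⁴ = 2.74×10⁻¹⁰ F.
C₂ = κ₂ε₀A/d₂ = 17.9 × 8.85×10⁻¹² × 4.44×10⁻³ / 1.33×10⁻⁴ = 5.30×10⁻⁹ F.
C = (1/C₁ + 1/C₂)⁻¹ = 2.61×10⁻¹⁰ F.

261 pF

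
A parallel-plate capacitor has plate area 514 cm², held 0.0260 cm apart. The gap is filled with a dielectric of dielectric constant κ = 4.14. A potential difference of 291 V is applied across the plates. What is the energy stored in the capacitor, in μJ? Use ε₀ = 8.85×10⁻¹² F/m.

U ≈ 307 μJ

A = 514 cm² = 5.14×10⁻² m².
C = κε₀A/d = 4.14 × 8.85×10⁻¹² × 5.14×10⁻² / 2.60×10⁻⁴ = 7.24×10⁻⁹ F.
U = ½CV² = ½ × 7.24×10⁻⁹ × (291)² = 3.07×10⁻⁴ J.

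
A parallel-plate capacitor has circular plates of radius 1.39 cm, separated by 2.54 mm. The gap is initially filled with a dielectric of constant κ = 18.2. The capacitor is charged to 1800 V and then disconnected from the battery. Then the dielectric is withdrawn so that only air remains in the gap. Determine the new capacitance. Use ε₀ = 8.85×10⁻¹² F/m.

2.11 pF

A = π(1.39 cm)² = 6.07×10⁻⁴ m².
Initially C₁ = κε₀A/d = 18.2 × 8.85×10⁻¹² × 6.07×10⁻⁴ / 2.54×10⁻³ = 3.85×10⁻¹¹ F.
C = κε₀A/d scales with κ, so C₂/C₁ = 1/κ = 1/18.2 = 0.0549.
C₂ = 0.0549 × 3.85×10⁻¹¹ = 2.11×10⁻¹² F.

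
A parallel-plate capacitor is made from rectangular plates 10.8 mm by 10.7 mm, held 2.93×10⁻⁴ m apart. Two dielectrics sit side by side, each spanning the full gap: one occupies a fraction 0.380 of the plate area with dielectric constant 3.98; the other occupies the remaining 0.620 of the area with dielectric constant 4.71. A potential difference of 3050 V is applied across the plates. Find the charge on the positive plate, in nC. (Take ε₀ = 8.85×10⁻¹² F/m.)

A = 10.8 × 10.7 mm² = 1.16×10⁻⁴ m².
Side-by-side slabs ⇒ two capacitors in parallel, each spanning the full gap.
C₁ = κ₁ε₀A₁/d = 3.98 × 8.85×10⁻¹² × 4.39×10⁻⁵ / 2.93×10⁻⁴ = 5.28×10⁻¹² F.
C₂ = κ₂ε₀A₂/d = 4.71 × 8.85×10⁻¹² × 7.16×10⁻⁵ / 2.93×10⁻⁴ = 1.02×10⁻¹¹ F.
C = C₁ + C₂ = 1.55×10⁻¹¹ F.
Q = CV = 1.55×10⁻¹¹ × 3050 = 4.72×10⁻⁸ C.

47.2 nC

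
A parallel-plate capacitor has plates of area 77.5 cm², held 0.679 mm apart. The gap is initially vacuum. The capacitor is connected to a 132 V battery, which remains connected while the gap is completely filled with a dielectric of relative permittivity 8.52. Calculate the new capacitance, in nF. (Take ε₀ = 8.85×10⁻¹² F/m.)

A = 77.5 cm² = 7.75×10⁻³ m².
Initially C₁ = ε₀A/d = 8.85×10⁻¹² × 7.75×10⁻³ / 6.79×10⁻⁴ = 1.01×10⁻¹⁰ F.
C = κε₀A/d scales with κ, so C₂/C₁ = κ = 8.52.
C₂ = 8.52 × 1.01×10⁻¹⁰ = 8.61×10⁻¹⁰ F.

C ≈ 0.861 nF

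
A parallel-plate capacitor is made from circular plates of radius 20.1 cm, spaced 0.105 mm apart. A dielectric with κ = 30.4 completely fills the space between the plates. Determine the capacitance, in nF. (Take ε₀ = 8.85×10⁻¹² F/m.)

A = π(20.1 cm)² = 0.127 m².
C = κε₀A/d = 30.4 × 8.85×10⁻¹² × 0.127 / 1.05×10⁻⁴ = 3.25×10⁻⁷ F.

C ≈ 325 nF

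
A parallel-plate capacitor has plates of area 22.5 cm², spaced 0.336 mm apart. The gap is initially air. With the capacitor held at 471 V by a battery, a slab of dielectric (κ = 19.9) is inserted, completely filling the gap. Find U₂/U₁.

Battery connected ⇒ V is held fixed.
C₂ = 19.9 C₁ and U = ½CV², so U₂/U₁ = C₂/C₁ = 19.9.

19.9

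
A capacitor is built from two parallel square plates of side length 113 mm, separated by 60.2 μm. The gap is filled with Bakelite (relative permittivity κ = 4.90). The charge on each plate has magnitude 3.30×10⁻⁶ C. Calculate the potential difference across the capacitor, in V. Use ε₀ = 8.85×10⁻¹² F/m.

V ≈ 359 V

A = (113 mm)² = 1.28×10⁻² m².
C = κε₀A/d = 4.90 × 8.85×10⁻¹² × 1.28×10⁻² / 6.02×10⁻⁵ = 9.20×10⁻⁹ F.
V = Q/C = 3.30×10⁻⁶ / 9.20×10⁻⁹ = 3.59×10² V.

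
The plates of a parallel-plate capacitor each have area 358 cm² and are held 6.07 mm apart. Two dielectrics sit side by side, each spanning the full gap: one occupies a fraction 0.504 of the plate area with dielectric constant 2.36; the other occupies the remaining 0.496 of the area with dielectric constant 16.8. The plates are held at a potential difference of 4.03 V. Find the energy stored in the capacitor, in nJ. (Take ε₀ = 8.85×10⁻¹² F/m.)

4.04 nJ

A = 358 cm² = 3.58×10⁻² m².
Side-by-side slabs ⇒ two capacitors in parallel, each spanning the full gap.
C₁ = κ₁ε₀A₁/d = 2.36 × 8.85×10⁻¹² × 1.80×10⁻² / 6.07×10⁻³ = 6.21×10⁻¹¹ F.
C₂ = κ₂ε₀A₂/d = 16.8 × 8.85×10⁻¹² × 1.78×10⁻² / 6.07×10⁻³ = 4.35×10⁻¹⁰ F.
C = C₁ + C₂ = 4.97×10⁻¹⁰ F.
U = ½CV² = ½ × 4.97×10⁻¹⁰ × (4.03)² = 4.04×10⁻⁹ J.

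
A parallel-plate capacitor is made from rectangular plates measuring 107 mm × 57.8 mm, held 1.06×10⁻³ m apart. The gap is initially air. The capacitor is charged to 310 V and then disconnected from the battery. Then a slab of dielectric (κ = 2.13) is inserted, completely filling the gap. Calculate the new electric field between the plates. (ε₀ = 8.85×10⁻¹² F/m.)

A = 107 × 57.8 mm² = 6.18×10⁻³ m².
Initially C₁ = ε₀A/d = 8.85×10⁻¹² × 6.18×10⁻³ / 1.06×10⁻³ = 5.16×10⁻¹¹ F.
E₁ = 2.92×10⁵ V/m.
Isolated ⇒ Q is held fixed. V₂ = Q/C₂ = V₁/2.13; E = V/d, so E₂/E₁ = (V₂/V₁)(d₁/d₂) = 0.469.
E₂ = 0.469 × 2.92×10⁵ = 1.37×10⁵ V/m.

E ≈ 137 V/mm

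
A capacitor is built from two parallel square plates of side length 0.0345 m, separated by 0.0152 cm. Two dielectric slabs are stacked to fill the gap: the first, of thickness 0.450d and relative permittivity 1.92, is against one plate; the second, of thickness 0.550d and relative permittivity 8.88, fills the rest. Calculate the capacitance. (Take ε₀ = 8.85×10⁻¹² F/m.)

234 pF

A = (0.0345 m)² = 1.19×10⁻³ m².
Stacked slabs ⇒ two capacitors in series, each with the full plate area.
C₁ = κ₁ε₀A/d₁ = 1.92 × 8.85×10⁻¹² × 1.19×10⁻³ / 6.84×10⁻⁵ = 2.96×10⁻¹⁰ F.
C₂ = κ₂ε₀A/d₂ = 8.88 × 8.85×10⁻¹² × 1.19×10⁻³ / 8.36×10⁻⁵ = 1.12×10⁻⁹ F.
C = (1/C₁ + 1/C₂)⁻¹ = 2.34×10⁻¹⁰ F.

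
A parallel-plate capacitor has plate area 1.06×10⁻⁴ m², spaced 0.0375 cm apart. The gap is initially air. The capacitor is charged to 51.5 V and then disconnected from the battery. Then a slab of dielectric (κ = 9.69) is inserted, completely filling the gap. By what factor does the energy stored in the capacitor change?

0.103

Isolated ⇒ Q is held fixed.
C₂ = 9.69 C₁ and U = Q²/(2C), so U₂/U₁ = C₁/C₂ = 0.103.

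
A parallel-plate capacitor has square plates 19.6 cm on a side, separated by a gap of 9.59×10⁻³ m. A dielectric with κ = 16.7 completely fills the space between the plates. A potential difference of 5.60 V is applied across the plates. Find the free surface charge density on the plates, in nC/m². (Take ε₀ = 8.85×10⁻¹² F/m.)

σ ≈ 86.3 nC/m²

A = (19.6 cm)² = 3.84×10⁻² m².
C = κε₀A/d = 16.7 × 8.85×10⁻¹² × 3.84×10⁻² / 9.59×10⁻³ = 5.92×10⁻¹⁰ F.
σ = Q/A = CV/A = 5.92×10⁻¹⁰ × 5.60 / 3.84×10⁻² = 8.63×10⁻⁸ C/m².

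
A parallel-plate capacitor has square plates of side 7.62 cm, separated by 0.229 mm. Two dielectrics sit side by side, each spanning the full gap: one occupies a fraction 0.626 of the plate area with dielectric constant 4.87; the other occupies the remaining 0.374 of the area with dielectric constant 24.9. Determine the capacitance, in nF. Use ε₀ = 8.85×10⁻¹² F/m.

C ≈ 2.77 nF

A = (7.62 cm)² = 5.81×10⁻³ m².
Side-by-side slabs ⇒ two capacitors in parallel, each spanning the full gap.
C₁ = κ₁ε₀A₁/d = 4.87 × 8.85×10⁻¹² × 3.63×10⁻³ / 2.29×10⁻⁴ = 6.84×10⁻¹⁰ F.
C₂ = κ₂ε₀A₂/d = 24.9 × 8.85×10⁻¹² × 2.17×10⁻³ / 2.29×10⁻⁴ = 2.09×10⁻⁹ F.
C = C₁ + C₂ = 2.77×10⁻⁹ F.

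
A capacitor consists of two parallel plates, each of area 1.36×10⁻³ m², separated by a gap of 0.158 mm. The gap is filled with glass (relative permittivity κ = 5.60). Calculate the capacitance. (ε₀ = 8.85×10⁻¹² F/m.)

C = κε₀A/d = 5.60 × 8.85×10⁻¹² × 1.36×10⁻³ / 1.58×10⁻⁴ = 4.27×10⁻¹⁰ F.

427 pF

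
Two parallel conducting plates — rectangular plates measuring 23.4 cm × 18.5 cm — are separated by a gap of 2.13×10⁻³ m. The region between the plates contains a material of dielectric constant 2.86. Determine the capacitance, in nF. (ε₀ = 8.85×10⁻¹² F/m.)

C ≈ 0.514 nF

A = 23.4 × 18.5 cm² = 4.33×10⁻² m².
C = κε₀A/d = 2.86 × 8.85×10⁻¹² × 4.33×10⁻² / 2.13×10⁻³ = 5.14×10⁻¹⁰ F.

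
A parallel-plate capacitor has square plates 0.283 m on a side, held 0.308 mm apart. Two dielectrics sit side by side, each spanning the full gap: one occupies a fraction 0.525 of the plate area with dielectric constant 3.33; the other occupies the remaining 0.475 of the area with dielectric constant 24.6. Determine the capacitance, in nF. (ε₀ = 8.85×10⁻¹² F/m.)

30.9 nF

A = (0.283 m)² = 8.01×10⁻² m².
Side-by-side slabs ⇒ two capacitors in parallel, each spanning the full gap.
C₁ = κ₁ε₀A₁/d = 3.33 × 8.85×10⁻¹² × 4.20×10⁻² / 3.08×10⁻⁴ = 4.02×10⁻⁹ F.
C₂ = κ₂ε₀A₂/d = 24.6 × 8.85×10⁻¹² × 3.80×10⁻² / 3.08×10⁻⁴ = 2.69×10⁻⁸ F.
C = C₁ + C₂ = 3.09×10⁻⁸ F.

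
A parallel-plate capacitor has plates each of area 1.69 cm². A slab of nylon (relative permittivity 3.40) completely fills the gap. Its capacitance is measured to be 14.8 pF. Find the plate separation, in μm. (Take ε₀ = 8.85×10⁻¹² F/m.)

344 μm

A = 1.69 cm² = 1.69×10⁻⁴ m².
d = κε₀A/C = 3.40 × 8.85×10⁻¹² × 1.69×10⁻⁴ / 1.48×10⁻¹¹ = 3.44×10⁻⁴ m.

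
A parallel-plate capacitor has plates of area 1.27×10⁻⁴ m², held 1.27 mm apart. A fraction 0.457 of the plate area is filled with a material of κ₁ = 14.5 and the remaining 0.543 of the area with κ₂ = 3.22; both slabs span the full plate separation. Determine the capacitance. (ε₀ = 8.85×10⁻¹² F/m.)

C ≈ 7.41 pF

Side-by-side slabs ⇒ two capacitors in parallel, each spanning the full gap.
C₁ = κ₁ε₀A₁/d = 14.5 × 8.85×10⁻¹² × 5.80×10⁻⁵ / 1.27×10⁻³ = 5.86×10⁻¹² F.
C₂ = κ₂ε₀A₂/d = 3.22 × 8.85×10⁻¹² × 6.90×10⁻⁵ / 1.27×10⁻³ = 1.55×10⁻¹² F.
C = C₁ + C₂ = 7.41×10⁻¹² F.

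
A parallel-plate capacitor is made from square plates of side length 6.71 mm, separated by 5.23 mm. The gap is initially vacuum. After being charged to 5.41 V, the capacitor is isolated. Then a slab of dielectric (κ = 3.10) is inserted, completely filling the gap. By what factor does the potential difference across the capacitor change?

V₂/V₁ ≈ 0.323

Isolated ⇒ Q is held fixed.
C₂ = 3.10 C₁ and V = Q/C, so V₂/V₁ = C₁/C₂ = 0.323.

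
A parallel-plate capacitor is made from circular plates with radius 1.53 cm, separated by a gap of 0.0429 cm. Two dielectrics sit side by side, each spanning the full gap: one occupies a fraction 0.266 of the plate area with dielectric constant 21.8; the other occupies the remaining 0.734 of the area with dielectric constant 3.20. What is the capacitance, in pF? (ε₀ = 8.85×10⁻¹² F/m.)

124 pF

A = π(1.53 cm)² = 7.35×10⁻⁴ m².
Side-by-side slabs ⇒ two capacitors in parallel, each spanning the full gap.
C₁ = κ₁ε₀A₁/d = 21.8 × 8.85×10⁻¹² × 1.96×10⁻⁴ / 4.29×10⁻⁴ = 8.80×10⁻¹¹ F.
C₂ = κ₂ε₀A₂/d = 3.20 × 8.85×10⁻¹² × 5.40×10⁻⁴ / 4.29×10⁻⁴ = 3.56×10⁻¹¹ F.
C = C₁ + C₂ = 1.24×10⁻¹⁰ F.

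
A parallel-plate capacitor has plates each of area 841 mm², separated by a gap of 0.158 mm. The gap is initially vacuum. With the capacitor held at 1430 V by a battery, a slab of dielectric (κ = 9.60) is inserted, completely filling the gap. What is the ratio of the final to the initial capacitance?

C₂/C₁ ≈ 9.60

C = κε₀A/d scales with κ, so C₂/C₁ = κ = 9.60.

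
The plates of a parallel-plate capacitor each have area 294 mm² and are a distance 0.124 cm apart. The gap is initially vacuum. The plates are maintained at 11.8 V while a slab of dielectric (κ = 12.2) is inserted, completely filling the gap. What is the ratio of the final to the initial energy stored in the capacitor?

Battery connected ⇒ V is held fixed.
C₂ = 12.2 C₁ and U = ½CV², so U₂/U₁ = C₂/C₁ = 12.2.

12.2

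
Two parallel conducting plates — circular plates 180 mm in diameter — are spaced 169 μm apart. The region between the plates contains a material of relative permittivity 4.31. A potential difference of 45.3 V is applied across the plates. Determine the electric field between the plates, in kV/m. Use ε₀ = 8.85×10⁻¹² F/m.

E = V/d = 45.3 / 1.69×10⁻⁴ = 2.68×10⁵ V/m.

E ≈ 268 kV/m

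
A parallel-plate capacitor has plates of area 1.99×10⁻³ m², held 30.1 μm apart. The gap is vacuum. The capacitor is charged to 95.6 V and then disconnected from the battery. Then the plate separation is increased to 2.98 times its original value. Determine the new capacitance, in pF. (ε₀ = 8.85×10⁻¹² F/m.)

Initially C₁ = ε₀A/d = 8.85×10⁻¹² × 1.99×10⁻³ / 3.01×10⁻⁵ = 5.85×10⁻¹⁰ F.
C = ε₀A/d scales as 1/d, so C₂/C₁ = d₁/d₂ = 1/2.98 = 0.336.
C₂ = 0.336 × 5.85×10⁻¹⁰ = 1.96×10⁻¹⁰ F.

C ≈ 196 pF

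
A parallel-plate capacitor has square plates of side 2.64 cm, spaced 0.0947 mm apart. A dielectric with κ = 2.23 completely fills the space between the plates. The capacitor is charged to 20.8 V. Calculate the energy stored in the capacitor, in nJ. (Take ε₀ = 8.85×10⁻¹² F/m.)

A = (2.64 cm)² = 6.97×10⁻⁴ m².
C = κε₀A/d = 2.23 × 8.85×10⁻¹² × 6.97×10⁻⁴ / 9.47×10⁻⁵ = 1.45×10⁻¹⁰ F.
U = ½CV² = ½ × 1.45×10⁻¹⁰ × (20.8)² = 3.14×10⁻⁸ J.

U ≈ 31.4 nJ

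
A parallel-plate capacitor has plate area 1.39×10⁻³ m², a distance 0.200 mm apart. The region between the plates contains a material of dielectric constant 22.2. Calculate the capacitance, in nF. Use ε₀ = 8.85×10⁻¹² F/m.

C = κε₀A/d = 22.2 × 8.85×10⁻¹² × 1.39×10⁻³ / 2.00×10⁻⁴ = 1.37×10⁻⁹ F.

1.37 nF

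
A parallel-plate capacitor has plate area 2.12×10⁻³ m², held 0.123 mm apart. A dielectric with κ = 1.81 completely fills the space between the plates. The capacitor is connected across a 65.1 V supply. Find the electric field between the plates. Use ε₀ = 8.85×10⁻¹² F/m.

E ≈ 0.529 MV/m

E = V/d = 65.1 / 1.23×10⁻⁴ = 5.29×10⁵ V/m.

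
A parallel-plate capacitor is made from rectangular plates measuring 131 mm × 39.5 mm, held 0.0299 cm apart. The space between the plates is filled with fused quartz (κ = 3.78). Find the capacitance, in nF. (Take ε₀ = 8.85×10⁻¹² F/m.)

C ≈ 0.579 nF

A = 131 × 39.5 mm² = 5.17×10⁻³ m².
C = κε₀A/d = 3.78 × 8.85×10⁻¹² × 5.17×10⁻³ / 2.99×10⁻⁴ = 5.79×10⁻¹⁰ F.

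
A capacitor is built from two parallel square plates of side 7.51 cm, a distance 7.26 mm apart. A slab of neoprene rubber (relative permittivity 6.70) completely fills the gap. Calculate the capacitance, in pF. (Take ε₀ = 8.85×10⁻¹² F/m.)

A = (7.51 cm)² = 5.64×10⁻³ m².
C = κε₀A/d = 6.70 × 8.85×10⁻¹² × 5.64×10⁻³ / 7.26×10⁻³ = 4.61×10⁻¹¹ F.

C ≈ 46.1 pF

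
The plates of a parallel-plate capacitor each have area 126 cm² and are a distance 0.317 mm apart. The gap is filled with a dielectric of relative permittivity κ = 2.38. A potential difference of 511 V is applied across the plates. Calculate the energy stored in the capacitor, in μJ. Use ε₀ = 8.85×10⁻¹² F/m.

A = 126 cm² = 1.26×10⁻² m².
C = κε₀A/d = 2.38 × 8.85×10⁻¹² × 1.26×10⁻² / 3.17×10⁻⁴ = 8.37×10⁻¹⁰ F.
U = ½CV² = ½ × 8.37×10⁻¹⁰ × (511)² = 1.09×10⁻⁴ J.

U ≈ 109 μJ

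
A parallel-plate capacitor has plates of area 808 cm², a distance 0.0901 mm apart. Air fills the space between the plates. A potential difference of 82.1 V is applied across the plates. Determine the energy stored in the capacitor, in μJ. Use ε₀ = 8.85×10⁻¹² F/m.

A = 808 cm² = 8.08×10⁻² m².
C = ε₀A/d = 8.85×10⁻¹² × 8.08×10⁻² / 9.01×10⁻⁵ = 7.94×10⁻⁹ F.
U = ½CV² = ½ × 7.94×10⁻⁹ × (82.1)² = 2.67×10⁻⁵ J.

26.7 μJ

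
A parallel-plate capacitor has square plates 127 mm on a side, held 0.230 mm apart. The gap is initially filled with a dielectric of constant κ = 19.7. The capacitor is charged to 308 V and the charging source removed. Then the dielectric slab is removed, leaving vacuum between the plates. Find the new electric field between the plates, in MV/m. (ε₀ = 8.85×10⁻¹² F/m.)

26.4 MV/m

A = (127 mm)² = 1.61×10⁻² m².
Initially C₁ = κε₀A/d = 19.7 × 8.85×10⁻¹² × 1.61×10⁻² / 2.30×10⁻⁴ = 1.22×10⁻⁸ F.
E₁ = 1.34×10⁶ V/m.
Isolated ⇒ Q is held fixed. V₂ = Q/C₂ = V₁/0.0508; E = V/d, so E₂/E₁ = (V₂/V₁)(d₁/d₂) = 19.7.
E₂ = 19.7 × 1.34×10⁶ = 2.64×10⁷ V/m.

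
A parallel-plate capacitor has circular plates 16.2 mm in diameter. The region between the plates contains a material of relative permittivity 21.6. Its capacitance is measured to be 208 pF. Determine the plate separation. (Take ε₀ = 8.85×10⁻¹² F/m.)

A = π(16.2/2 mm)² = 2.06×10⁻⁴ m².
d = κε₀A/C = 21.6 × 8.85×10⁻¹² × 2.06×10⁻⁴ / 2.08×10⁻¹⁰ = 1.89×10⁻⁴ m.

d ≈ 189 μm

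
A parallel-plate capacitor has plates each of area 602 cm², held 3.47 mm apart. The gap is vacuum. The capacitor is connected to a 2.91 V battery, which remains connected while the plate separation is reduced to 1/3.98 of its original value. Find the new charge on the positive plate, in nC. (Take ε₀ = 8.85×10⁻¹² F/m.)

A = 602 cm² = 6.02×10⁻² m².
Initially C₁ = ε₀A/d = 8.85×10⁻¹² × 6.02×10⁻² / 3.47×10⁻³ = 1.54×10⁻¹⁰ F.
Q₁ = 4.47×10⁻¹⁰ C.
Battery connected ⇒ V is held fixed. C₂ = 3.98 C₁ and Q = CV, so Q₂/Q₁ = C₂/C₁ = 3.98.
Q₂ = 3.98 × 4.47×10⁻¹⁰ = 1.78×10⁻⁹ C.

1.78 nC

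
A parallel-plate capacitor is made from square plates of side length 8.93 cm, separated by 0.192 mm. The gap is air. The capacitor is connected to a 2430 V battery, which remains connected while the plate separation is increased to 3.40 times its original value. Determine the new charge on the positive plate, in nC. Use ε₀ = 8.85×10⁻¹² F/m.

A = (8.93 cm)² = 7.97×10⁻³ m².
Initially C₁ = ε₀A/d = 8.85×10⁻¹² × 7.97×10⁻³ / 1.92×10⁻⁴ = 3.68×10⁻¹⁰ F.
Q₁ = 8.93×10⁻⁷ C.
Battery connected ⇒ V is held fixed. C₂ = 0.294 C₁ and Q = CV, so Q₂/Q₁ = C₂/C₁ = 0.294.
Q₂ = 0.294 × 8.93×10⁻⁷ = 2.63×10⁻⁷ C.

263 nC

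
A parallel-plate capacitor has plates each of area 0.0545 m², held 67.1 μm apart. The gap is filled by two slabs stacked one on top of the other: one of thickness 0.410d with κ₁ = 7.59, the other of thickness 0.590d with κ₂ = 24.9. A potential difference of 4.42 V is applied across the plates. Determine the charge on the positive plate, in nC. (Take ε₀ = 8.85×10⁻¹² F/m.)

409 nC

Stacked slabs ⇒ two capacitors in series, each with the full plate area.
C₁ = κ₁ε₀A/d₁ = 7.59 × 8.85×10⁻¹² × 5.45×10⁻² / 2.75×10⁻⁵ = 1.33×10⁻⁷ F.
C₂ = κ₂ε₀A/d₂ = 24.9 × 8.85×10⁻¹² × 5.45×10⁻² / 3.96×10⁻⁵ = 3.03×10⁻⁷ F.
C = (1/C₁ + 1/C₂)⁻¹ = 9.25×10⁻⁸ F.
Q = CV = 9.25×10⁻⁸ × 4.42 = 4.09×10⁻⁷ C.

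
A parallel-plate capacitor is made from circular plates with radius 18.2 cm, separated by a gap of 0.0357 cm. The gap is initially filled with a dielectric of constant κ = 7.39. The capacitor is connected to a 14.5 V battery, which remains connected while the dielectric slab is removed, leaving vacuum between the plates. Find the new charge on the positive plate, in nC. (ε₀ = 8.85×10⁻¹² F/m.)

Q ≈ 37.4 nC

A = π(18.2 cm)² = 0.104 m².
Initially C₁ = κε₀A/d = 7.39 × 8.85×10⁻¹² × 0.104 / 3.57×10⁻⁴ = 1.91×10⁻⁸ F.
Q₁ = 2.76×10⁻⁷ C.
Battery connected ⇒ V is held fixed. C₂ = 0.135 C₁ and Q = CV, so Q₂/Q₁ = C₂/C₁ = 0.135.
Q₂ = 0.135 × 2.76×10⁻⁷ = 3.74×10⁻⁸ C.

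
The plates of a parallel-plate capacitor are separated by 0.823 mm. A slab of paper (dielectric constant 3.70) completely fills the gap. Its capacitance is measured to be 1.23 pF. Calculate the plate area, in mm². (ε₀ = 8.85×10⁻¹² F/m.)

A ≈ 30.9 mm²

A = Cd/(κε₀) = 1.23×10⁻¹² × 8.23×10⁻⁴ / (3.70 × 8.85×10⁻¹²) = 3.09×10⁻⁵ m².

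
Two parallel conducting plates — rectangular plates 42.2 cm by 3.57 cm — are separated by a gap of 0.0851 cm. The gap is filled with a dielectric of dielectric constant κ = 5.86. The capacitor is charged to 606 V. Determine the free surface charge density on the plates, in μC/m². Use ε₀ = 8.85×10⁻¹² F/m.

σ ≈ 36.9 μC/m²

A = 42.2 × 3.57 cm² = 1.51×10⁻² m².
C = κε₀A/d = 5.86 × 8.85×10⁻¹² × 1.51×10⁻² / 8.51×10⁻⁴ = 9.18×10⁻¹⁰ F.
σ = Q/A = CV/A = 9.18×10⁻¹⁰ × 606 / 1.51×10⁻² = 3.69×10⁻⁵ C/m².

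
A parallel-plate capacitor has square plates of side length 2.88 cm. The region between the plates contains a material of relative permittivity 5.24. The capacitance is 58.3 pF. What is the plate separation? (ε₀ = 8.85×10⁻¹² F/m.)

A = (2.88 cm)² = 8.29×10⁻⁴ m².
d = κε₀A/C = 5.24 × 8.85×10⁻¹² × 8.29×10⁻⁴ / 5.83×10⁻¹¹ = 6.60×10⁻⁴ m.

0.660 mm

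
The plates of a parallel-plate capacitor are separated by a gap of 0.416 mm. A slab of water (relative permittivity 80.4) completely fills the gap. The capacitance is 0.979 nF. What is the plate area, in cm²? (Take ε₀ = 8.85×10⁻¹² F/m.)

A ≈ 5.72 cm²

A = Cd/(κε₀) = 9.79×10⁻¹⁰ × 4.16×10⁻⁴ / (80.4 × 8.85×10⁻¹²) = 5.72×10⁻⁴ m².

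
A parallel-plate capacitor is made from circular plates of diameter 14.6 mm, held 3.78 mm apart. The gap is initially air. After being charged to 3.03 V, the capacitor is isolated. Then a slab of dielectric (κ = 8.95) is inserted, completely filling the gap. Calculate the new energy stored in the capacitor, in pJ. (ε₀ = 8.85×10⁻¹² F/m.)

U ≈ 0.201 pJ

A = π(14.6/2 mm)² = 1.67×10⁻⁴ m².
Initially C₁ = ε₀A/d = 8.85×10⁻¹² × 1.67×10⁻⁴ / 3.78×10⁻³ = 3.92×10⁻¹³ F.
U₁ = 1.80×10⁻¹² J.
Isolated ⇒ Q is held fixed. C₂ = 8.95 C₁ and U = Q²/(2C), so U₂/U₁ = C₁/C₂ = 0.112.
U₂ = 0.112 × 1.80×10⁻¹² = 2.01×10⁻¹³ J.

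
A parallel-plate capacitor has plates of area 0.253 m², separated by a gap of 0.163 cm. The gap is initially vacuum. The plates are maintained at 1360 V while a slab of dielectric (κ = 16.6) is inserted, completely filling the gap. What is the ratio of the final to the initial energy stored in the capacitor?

Battery connected ⇒ V is held fixed.
C₂ = 16.6 C₁ and U = ½CV², so U₂/U₁ = C₂/C₁ = 16.6.

16.6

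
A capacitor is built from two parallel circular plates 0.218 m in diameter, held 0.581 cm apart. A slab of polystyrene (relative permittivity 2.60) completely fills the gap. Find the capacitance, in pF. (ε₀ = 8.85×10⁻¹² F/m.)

A = π(0.218/2 m)² = 3.73×10⁻² m².
C = κε₀A/d = 2.60 × 8.85×10⁻¹² × 3.73×10⁻² / 5.81×10⁻³ = 1.48×10⁻¹⁰ F.

C ≈ 148 pF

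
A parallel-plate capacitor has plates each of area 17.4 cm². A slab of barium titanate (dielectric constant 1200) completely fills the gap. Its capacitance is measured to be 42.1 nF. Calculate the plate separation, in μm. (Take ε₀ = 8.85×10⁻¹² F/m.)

A = 17.4 cm² = 1.74×10⁻³ m².
d = κε₀A/C = 1200 × 8.85×10⁻¹² × 1.74×10⁻³ / 4.21×10⁻⁸ = 4.39×10⁻⁴ m.

d ≈ 439 μm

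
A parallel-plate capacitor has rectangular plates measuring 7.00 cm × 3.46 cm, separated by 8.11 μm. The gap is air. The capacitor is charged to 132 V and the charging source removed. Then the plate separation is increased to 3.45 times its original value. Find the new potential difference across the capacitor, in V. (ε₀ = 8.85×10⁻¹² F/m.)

V ≈ 455 V

A = 7.00 × 3.46 cm² = 2.42×10⁻³ m².
Initially C₁ = ε₀A/d = 8.85×10⁻¹² × 2.42×10⁻³ / 8.11×10⁻⁶ = 2.64×10⁻⁹ F.
V₁ = 1.32×10² V.
Isolated ⇒ Q is held fixed. C₂ = 0.290 C₁ and V = Q/C, so V₂/V₁ = C₁/C₂ = 3.45.
V₂ = 3.45 × 1.32×10² = 4.55×10² V.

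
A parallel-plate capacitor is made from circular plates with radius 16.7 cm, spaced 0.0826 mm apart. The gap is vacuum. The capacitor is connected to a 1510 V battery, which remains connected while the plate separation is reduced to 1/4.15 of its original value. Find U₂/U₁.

4.15

Battery connected ⇒ V is held fixed.
C₂ = 4.15 C₁ and U = ½CV², so U₂/U₁ = C₂/C₁ = 4.15.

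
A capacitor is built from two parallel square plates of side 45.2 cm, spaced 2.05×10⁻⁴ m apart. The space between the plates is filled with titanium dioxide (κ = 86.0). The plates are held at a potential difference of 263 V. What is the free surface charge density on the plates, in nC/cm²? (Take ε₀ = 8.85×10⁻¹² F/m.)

97.6 nC/cm²

A = (45.2 cm)² = 0.204 m².
C = κε₀A/d = 86.0 × 8.85×10⁻¹² × 0.204 / 2.05×10⁻⁴ = 7.59×10⁻⁷ F.
σ = Q/A = CV/A = 7.59×10⁻⁷ × 263 / 0.204 = 9.76×10⁻⁴ C/m².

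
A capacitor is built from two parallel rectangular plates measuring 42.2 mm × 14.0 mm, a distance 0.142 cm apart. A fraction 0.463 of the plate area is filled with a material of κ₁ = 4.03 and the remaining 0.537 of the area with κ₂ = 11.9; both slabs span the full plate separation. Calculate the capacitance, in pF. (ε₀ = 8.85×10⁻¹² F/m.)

30.4 pF

A = 42.2 × 14.0 mm² = 5.91×10⁻⁴ m².
Side-by-side slabs ⇒ two capacitors in parallel, each spanning the full gap.
C₁ = κ₁ε₀A₁/d = 4.03 × 8.85×10⁻¹² × 2.74×10⁻⁴ / 1.42×10⁻³ = 6.87×10⁻¹² F.
C₂ = κ₂ε₀A₂/d = 11.9 × 8.85×10⁻¹² × 3.17×10⁻⁴ / 1.42×10⁻³ = 2.35×10⁻¹¹ F.
C = C₁ + C₂ = 3.04×10⁻¹¹ F.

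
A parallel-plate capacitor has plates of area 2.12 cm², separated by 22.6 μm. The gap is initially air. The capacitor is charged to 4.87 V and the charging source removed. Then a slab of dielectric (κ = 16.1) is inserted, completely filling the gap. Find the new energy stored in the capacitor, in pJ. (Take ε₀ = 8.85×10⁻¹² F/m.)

A = 2.12 cm² = 2.12×10⁻⁴ m².
Initially C₁ = ε₀A/d = 8.85×10⁻¹² × 2.12×10⁻⁴ / 2.26×10⁻⁵ = 8.30×10⁻¹¹ F.
U₁ = 9.84×10⁻¹⁰ J.
Isolated ⇒ Q is held fixed. C₂ = 16.1 C₁ and U = Q²/(2C), so U₂/U₁ = C₁/C₂ = 0.0621.
U₂ = 0.0621 × 9.84×10⁻¹⁰ = 6.11×10⁻¹¹ J.

U ≈ 61.1 pJ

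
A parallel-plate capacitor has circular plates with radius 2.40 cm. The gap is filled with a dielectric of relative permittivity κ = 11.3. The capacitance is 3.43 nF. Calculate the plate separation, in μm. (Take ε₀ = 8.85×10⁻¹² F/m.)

d ≈ 52.8 μm

A = π(2.40 cm)² = 1.81×10⁻³ m².
d = κε₀A/C = 11.3 × 8.85×10⁻¹² × 1.81×10⁻³ / 3.43×10⁻⁹ = 5.28×10⁻⁵ m.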